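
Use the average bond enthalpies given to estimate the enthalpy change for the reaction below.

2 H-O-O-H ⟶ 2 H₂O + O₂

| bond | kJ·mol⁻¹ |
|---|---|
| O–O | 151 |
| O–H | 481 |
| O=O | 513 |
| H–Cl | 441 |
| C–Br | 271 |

Bonds broken (reactants):
  O–H: 4 × 481 = 1924
  O–O: 2 × 151 = 302
  Σ(broken) = 2226 kJ
Bonds formed (products):
  O–H: 4 × 481 = 1924
  O=O: 1 × 513 = 513
  Σ(formed) = 2437 kJ
ΔH = Σ(broken) − Σ(formed) = 2226 − 2437 = −211 kJ

ΔH ≈ −211 kJ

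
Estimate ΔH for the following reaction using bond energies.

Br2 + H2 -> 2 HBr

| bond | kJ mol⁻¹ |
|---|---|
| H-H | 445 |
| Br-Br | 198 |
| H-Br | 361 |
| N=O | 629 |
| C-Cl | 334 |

ΔH ≈ −79 kJ

Bonds broken (reactants):
  Br-Br: 1 × 198 = 198
  H-H: 1 × 445 = 445
  Σ(broken) = 643 kJ
Bonds formed (products):
  H-Br: 2 × 361 = 722
  Σ(formed) = 722 kJ
ΔH = Σ(broken) − Σ(formed) = 643 − 722 = −79 kJ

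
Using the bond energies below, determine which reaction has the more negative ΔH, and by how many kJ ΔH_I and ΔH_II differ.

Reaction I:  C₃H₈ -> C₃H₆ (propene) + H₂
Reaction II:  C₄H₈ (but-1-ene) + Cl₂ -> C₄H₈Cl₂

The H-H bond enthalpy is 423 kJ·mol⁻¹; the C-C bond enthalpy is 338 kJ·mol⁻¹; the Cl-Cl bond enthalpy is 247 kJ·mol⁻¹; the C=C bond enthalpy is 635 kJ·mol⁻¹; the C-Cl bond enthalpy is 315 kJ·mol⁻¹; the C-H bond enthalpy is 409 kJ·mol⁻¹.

Reaction I:
  Bonds broken (reactants):
    C-C: 2 × 338 = 676
    C-H: 8 × 409 = 3272
    Σ(broken) = 3948 kJ
  Bonds formed (products):
    C-C: 1 × 338 = 338
    C-H: 6 × 409 = 2454
    C=C: 1 × 635 = 635
    H-H: 1 × 423 = 423
    Σ(formed) = 3850 kJ
  ΔH_I = 3948 − 3850 = +98 kJ
Reaction II:
  Bonds broken (reactants):
    C-C: 2 × 338 = 676
    C-H: 8 × 409 = 3272
    C=C: 1 × 635 = 635
    Cl-Cl: 1 × 247 = 247
    Σ(broken) = 4830 kJ
  Bonds formed (products):
    C-C: 3 × 338 = 1014
    C-Cl: 2 × 315 = 630
    C-H: 8 × 409 = 3272
    Σ(formed) = 4916 kJ
  ΔH_II = 4830 − 4916 = −86 kJ
ΔH_I − ΔH_II = +184 kJ, so reaction II has the more negative ΔH; |ΔH_I − ΔH_II| = 184 kJ.

Reaction II, by 184 kJ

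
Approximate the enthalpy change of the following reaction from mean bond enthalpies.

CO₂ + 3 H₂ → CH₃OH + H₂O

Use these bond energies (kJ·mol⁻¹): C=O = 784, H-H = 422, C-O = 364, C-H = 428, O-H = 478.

ΔH ≈ −248 kJ

Bonds broken (reactants):
  C=O: 2 × 784 = 1568
  H-H: 3 × 422 = 1266
  Σ(broken) = 2834 kJ
Bonds formed (products):
  C-H: 3 × 428 = 1284
  C-O: 1 × 364 = 364
  O-H: 3 × 478 = 1434
  Σ(formed) = 3082 kJ
ΔH = Σ(broken) − Σ(formed) = 2834 − 3082 = −248 kJ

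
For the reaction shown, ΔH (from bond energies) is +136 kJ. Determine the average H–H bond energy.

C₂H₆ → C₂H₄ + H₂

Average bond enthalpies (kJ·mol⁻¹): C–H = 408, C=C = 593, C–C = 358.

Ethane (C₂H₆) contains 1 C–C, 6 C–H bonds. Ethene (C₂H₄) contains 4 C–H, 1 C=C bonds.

Let D be the H–H bond energy.
Σ(broken) = 1×358 + 6×408 = 2806
Σ(formed) = 4×408 + 1×593 + 1×D = 2225 + D
ΔH = Σ(broken) − Σ(formed) = (2806) − (2225 + D) = +581 − D
Setting this equal to +136 kJ gives D = 445 kJ/mol.

D(H–H) ≈ 445 kJ/mol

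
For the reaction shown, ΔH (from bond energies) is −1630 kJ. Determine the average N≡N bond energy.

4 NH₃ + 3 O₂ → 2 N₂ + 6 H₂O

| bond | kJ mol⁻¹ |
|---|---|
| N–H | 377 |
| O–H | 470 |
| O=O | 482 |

D(N≡N) ≈ 980 kJ/mol

Let D be the N≡N bond energy.
Σ(broken) = 12×377 + 3×482 = 5970
Σ(formed) = 2×D + 12×470 = 5640 + 2D
ΔH = Σ(broken) − Σ(formed) = (5970) − (5640 + 2D) = +330 − 2D
Setting this equal to −1630 kJ gives 2D = 1960, so D = 980 kJ/mol.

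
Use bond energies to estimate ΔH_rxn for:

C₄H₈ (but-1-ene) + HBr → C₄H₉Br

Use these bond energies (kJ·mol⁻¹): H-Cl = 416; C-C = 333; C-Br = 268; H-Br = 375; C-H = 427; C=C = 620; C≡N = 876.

ΔH ≈ −33 kJ

Bonds broken (reactants):
  C-C: 2 × 333 = 666
  C-H: 8 × 427 = 3416
  C=C: 1 × 620 = 620
  H-Br: 1 × 375 = 375
  Σ(broken) = 5077 kJ
Bonds formed (products):
  C-Br: 1 × 268 = 268
  C-C: 3 × 333 = 999
  C-H: 9 × 427 = 3843
  Σ(formed) = 5110 kJ
ΔH = Σ(broken) − Σ(formed) = 5077 − 5110 = −33 kJ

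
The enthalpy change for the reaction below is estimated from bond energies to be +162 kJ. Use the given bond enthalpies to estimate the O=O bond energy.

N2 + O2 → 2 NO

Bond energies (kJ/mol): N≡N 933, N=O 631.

Let D be the O=O bond energy.
Σ(broken) = 1×933 + 1×D = 933 + D
Σ(formed) = 2×631 = 1262
ΔH = Σ(broken) − Σ(formed) = (933 + D) − (1262) = −329 + D
Setting this equal to +162 kJ gives D = 491 kJ/mol.

D(O=O) ≈ 491 kJ/mol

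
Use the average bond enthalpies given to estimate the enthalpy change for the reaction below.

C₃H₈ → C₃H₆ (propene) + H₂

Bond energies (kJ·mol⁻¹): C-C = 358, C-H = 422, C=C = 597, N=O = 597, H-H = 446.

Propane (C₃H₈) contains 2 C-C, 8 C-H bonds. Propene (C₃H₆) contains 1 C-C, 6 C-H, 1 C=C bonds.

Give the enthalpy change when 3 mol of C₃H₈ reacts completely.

Bonds broken (reactants):
  C-C: 2 × 358 = 716
  C-H: 8 × 422 = 3376
  Σ(broken) = 4092 kJ
Bonds formed (products):
  C-C: 1 × 358 = 358
  C-H: 6 × 422 = 2532
  C=C: 1 × 597 = 597
  H-H: 1 × 446 = 446
  Σ(formed) = 3933 kJ
ΔH = Σ(broken) − Σ(formed) = 4092 − 3933 = +159 kJ
For 3× the reaction as written: 3 × (+159) = +477 kJ

ΔH = +477 kJ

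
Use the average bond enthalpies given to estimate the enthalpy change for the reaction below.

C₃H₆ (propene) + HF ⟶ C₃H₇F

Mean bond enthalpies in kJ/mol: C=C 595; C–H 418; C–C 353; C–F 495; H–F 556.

Bonds broken (reactants):
  C–C: 1 × 353 = 353
  C–H: 6 × 418 = 2508
  C=C: 1 × 595 = 595
  H–F: 1 × 556 = 556
  Σ(broken) = 4012 kJ
Bonds formed (products):
  C–C: 2 × 353 = 706
  C–F: 1 × 495 = 495
  C–H: 7 × 418 = 2926
  Σ(formed) = 4127 kJ
ΔH = Σ(broken) − Σ(formed) = 4012 − 4127 = −115 kJ

ΔH ≈ −115 kJ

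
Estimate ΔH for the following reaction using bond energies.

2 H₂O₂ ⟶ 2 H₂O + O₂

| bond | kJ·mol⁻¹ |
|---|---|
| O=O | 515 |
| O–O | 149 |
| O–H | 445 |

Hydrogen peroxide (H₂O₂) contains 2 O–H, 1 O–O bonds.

ΔH ≈ −217 kJ

Bonds broken (reactants):
  O–H: 4 × 445 = 1780
  O–O: 2 × 149 = 298
  Σ(broken) = 2078 kJ
Bonds formed (products):
  O–H: 4 × 445 = 1780
  O=O: 1 × 515 = 515
  Σ(formed) = 2295 kJ
ΔH = Σ(broken) − Σ(formed) = 2078 − 2295 = −217 kJ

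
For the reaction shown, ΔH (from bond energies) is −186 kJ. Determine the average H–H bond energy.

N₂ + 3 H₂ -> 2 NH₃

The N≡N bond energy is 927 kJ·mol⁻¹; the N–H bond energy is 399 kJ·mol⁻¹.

Let D be the H–H bond energy.
Σ(broken) = 3×D + 1×927 = 927 + 3D
Σ(formed) = 6×399 = 2394
ΔH = Σ(broken) − Σ(formed) = (927 + 3D) − (2394) = −1467 + 3D
Setting this equal to −186 kJ gives 3D = 1281, so D = 427 kJ/mol.

D(H–H) ≈ 427 kJ/mol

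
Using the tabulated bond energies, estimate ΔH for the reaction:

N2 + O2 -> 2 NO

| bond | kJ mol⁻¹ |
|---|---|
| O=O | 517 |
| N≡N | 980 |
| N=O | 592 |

Bonds broken (reactants):
  N≡N: 1 × 980 = 980
  O=O: 1 × 517 = 517
  Σ(broken) = 1497 kJ
Bonds formed (products):
  N=O: 2 × 592 = 1184
  Σ(formed) = 1184 kJ
ΔH = Σ(broken) − Σ(formed) = 1497 − 1184 = +313 kJ

ΔH ≈ +313 kJ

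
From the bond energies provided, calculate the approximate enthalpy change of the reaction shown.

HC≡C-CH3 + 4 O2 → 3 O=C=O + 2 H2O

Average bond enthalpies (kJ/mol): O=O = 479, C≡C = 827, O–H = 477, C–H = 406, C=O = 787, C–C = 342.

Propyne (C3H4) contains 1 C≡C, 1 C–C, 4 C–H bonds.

Bonds broken (reactants):
  C≡C: 1 × 827 = 827
  C–C: 1 × 342 = 342
  C–H: 4 × 406 = 1624
  O=O: 4 × 479 = 1916
  Σ(broken) = 4709 kJ
Bonds formed (products):
  C=O: 6 × 787 = 4722
  O–H: 4 × 477 = 1908
  Σ(formed) = 6630 kJ
ΔH = Σ(broken) − Σ(formed) = 4709 − 6630 = −1921 kJ

ΔH ≈ −1921 kJ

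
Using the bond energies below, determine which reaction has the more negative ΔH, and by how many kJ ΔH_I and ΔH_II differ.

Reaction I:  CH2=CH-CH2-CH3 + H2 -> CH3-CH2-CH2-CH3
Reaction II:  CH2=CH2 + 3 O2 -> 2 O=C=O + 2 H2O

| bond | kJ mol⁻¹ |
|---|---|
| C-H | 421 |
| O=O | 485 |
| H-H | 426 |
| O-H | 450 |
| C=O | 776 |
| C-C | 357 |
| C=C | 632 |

Reaction II, by 992 kJ

Reaction I:
  Bonds broken (reactants):
    C-C: 2 × 357 = 714
    C-H: 8 × 421 = 3368
    C=C: 1 × 632 = 632
    H-H: 1 × 426 = 426
    Σ(broken) = 5140 kJ
  Bonds formed (products):
    C-C: 3 × 357 = 1071
    C-H: 10 × 421 = 4210
    Σ(formed) = 5281 kJ
  ΔH_I = 5140 − 5281 = −141 kJ
Reaction II:
  Bonds broken (reactants):
    C-H: 4 × 421 = 1684
    C=C: 1 × 632 = 632
    O=O: 3 × 485 = 1455
    Σ(broken) = 3771 kJ
  Bonds formed (products):
    C=O: 4 × 776 = 3104
    O-H: 4 × 450 = 1800
    Σ(formed) = 4904 kJ
  ΔH_II = 3771 − 4904 = −1133 kJ
ΔH_I − ΔH_II = +992 kJ, so reaction II has the more negative ΔH; |ΔH_I − ΔH_II| = 992 kJ.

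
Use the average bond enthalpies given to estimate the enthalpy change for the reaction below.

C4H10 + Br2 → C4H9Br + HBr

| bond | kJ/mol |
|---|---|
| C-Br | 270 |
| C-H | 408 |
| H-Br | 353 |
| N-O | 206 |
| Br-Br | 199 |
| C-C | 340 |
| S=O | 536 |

Bonds broken (reactants):
  Br-Br: 1 × 199 = 199
  C-C: 3 × 340 = 1020
  C-H: 10 × 408 = 4080
  Σ(broken) = 5299 kJ
Bonds formed (products):
  C-Br: 1 × 270 = 270
  C-C: 3 × 340 = 1020
  C-H: 9 × 408 = 3672
  H-Br: 1 × 353 = 353
  Σ(formed) = 5315 kJ
ΔH = Σ(broken) − Σ(formed) = 5299 − 5315 = −16 kJ

ΔH ≈ −16 kJ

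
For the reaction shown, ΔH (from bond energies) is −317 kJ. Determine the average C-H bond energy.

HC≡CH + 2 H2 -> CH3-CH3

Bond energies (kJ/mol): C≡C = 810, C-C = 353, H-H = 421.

Let D be the C-H bond energy.
Σ(broken) = 1×810 + 2×D + 2×421 = 1652 + 2D
Σ(formed) = 1×353 + 6×D = 353 + 6D
ΔH = Σ(broken) − Σ(formed) = (1652 + 2D) − (353 + 6D) = +1299 − 4D
Setting this equal to −317 kJ gives 4D = 1616, so D = 404 kJ/mol.

D(C-H) ≈ 404 kJ/mol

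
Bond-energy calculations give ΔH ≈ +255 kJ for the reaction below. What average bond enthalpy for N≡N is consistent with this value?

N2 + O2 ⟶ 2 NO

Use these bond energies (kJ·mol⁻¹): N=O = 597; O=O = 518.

D(N≡N) ≈ 931 kJ/mol

Let D be the N≡N bond energy.
Σ(broken) = 1×D + 1×518 = 518 + D
Σ(formed) = 2×597 = 1194
ΔH = Σ(broken) − Σ(formed) = (518 + D) − (1194) = −676 + D
Setting this equal to +255 kJ gives D = 931 kJ/mol.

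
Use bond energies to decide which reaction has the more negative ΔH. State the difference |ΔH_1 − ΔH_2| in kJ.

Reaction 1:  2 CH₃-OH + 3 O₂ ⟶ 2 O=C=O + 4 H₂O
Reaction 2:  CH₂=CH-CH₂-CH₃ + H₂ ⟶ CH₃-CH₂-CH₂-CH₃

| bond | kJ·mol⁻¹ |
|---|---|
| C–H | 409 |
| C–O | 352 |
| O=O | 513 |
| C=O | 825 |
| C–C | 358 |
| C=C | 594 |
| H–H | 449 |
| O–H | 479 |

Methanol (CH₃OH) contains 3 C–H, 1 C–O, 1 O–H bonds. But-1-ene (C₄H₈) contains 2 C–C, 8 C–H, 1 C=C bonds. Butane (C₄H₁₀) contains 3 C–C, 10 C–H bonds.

Reaction 1, by 1344 kJ

Reaction 1:
  Bonds broken (reactants):
    C–H: 6 × 409 = 2454
    C–O: 2 × 352 = 704
    O–H: 2 × 479 = 958
    O=O: 3 × 513 = 1539
    Σ(broken) = 5655 kJ
  Bonds formed (products):
    C=O: 4 × 825 = 3300
    O–H: 8 × 479 = 3832
    Σ(formed) = 7132 kJ
  ΔH_1 = 5655 − 7132 = −1477 kJ
Reaction 2:
  Bonds broken (reactants):
    C–C: 2 × 358 = 716
    C–H: 8 × 409 = 3272
    C=C: 1 × 594 = 594
    H–H: 1 × 449 = 449
    Σ(broken) = 5031 kJ
  Bonds formed (products):
    C–C: 3 × 358 = 1074
    C–H: 10 × 409 = 4090
    Σ(formed) = 5164 kJ
  ΔH_2 = 5031 − 5164 = −133 kJ
ΔH_1 − ΔH_2 = −1344 kJ, so reaction 1 has the more negative ΔH; |ΔH_1 − ΔH_2| = 1344 kJ.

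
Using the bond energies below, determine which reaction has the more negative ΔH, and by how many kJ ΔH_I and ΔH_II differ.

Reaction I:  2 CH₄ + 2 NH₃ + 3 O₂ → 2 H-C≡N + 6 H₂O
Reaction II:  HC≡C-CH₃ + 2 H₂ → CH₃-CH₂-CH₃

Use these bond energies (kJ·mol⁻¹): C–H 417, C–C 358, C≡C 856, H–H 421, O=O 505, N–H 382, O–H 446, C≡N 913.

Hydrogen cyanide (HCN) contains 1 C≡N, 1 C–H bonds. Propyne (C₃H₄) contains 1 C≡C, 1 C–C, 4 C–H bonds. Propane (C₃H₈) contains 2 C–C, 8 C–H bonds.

Reaction I:
  Bonds broken (reactants):
    C–H: 8 × 417 = 3336
    N–H: 6 × 382 = 2292
    O=O: 3 × 505 = 1515
    Σ(broken) = 7143 kJ
  Bonds formed (products):
    C≡N: 2 × 913 = 1826
    C–H: 2 × 417 = 834
    O–H: 12 × 446 = 5352
    Σ(formed) = 8012 kJ
  ΔH_I = 7143 − 8012 = −869 kJ
Reaction II:
  Bonds broken (reactants):
    C≡C: 1 × 856 = 856
    C–C: 1 × 358 = 358
    C–H: 4 × 417 = 1668
    H–H: 2 × 421 = 842
    Σ(broken) = 3724 kJ
  Bonds formed (products):
    C–C: 2 × 358 = 716
    C–H: 8 × 417 = 3336
    Σ(formed) = 4052 kJ
  ΔH_II = 3724 − 4052 = −328 kJ
ΔH_I − ΔH_II = −541 kJ, so reaction I has the more negative ΔH; |ΔH_I − ΔH_II| = 541 kJ.

Reaction I, by 541 kJ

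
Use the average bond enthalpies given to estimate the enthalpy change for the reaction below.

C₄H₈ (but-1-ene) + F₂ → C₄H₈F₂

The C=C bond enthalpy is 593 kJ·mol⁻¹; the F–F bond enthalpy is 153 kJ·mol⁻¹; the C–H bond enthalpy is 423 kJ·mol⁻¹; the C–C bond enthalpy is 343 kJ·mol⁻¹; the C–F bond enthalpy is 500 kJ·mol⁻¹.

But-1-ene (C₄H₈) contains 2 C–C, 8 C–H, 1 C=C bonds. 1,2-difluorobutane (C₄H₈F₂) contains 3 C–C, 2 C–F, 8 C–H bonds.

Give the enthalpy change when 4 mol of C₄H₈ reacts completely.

Bonds broken (reactants):
  C–C: 2 × 343 = 686
  C–H: 8 × 423 = 3384
  C=C: 1 × 593 = 593
  F–F: 1 × 153 = 153
  Σ(broken) = 4816 kJ
Bonds formed (products):
  C–C: 3 × 343 = 1029
  C–F: 2 × 500 = 1000
  C–H: 8 × 423 = 3384
  Σ(formed) = 5413 kJ
ΔH = Σ(broken) − Σ(formed) = 4816 − 5413 = −597 kJ
For 4× the reaction as written: 4 × (−597) = −2388 kJ

ΔH = −2388 kJ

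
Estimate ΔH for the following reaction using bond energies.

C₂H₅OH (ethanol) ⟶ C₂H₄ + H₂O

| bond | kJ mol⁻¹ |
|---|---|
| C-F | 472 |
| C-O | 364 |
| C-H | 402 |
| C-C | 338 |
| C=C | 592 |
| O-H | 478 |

Bonds broken (reactants):
  C-C: 1 × 338 = 338
  C-H: 5 × 402 = 2010
  C-O: 1 × 364 = 364
  O-H: 1 × 478 = 478
  Σ(broken) = 3190 kJ
Bonds formed (products):
  C-H: 4 × 402 = 1608
  C=C: 1 × 592 = 592
  O-H: 2 × 478 = 956
  Σ(formed) = 3156 kJ
ΔH = Σ(broken) − Σ(formed) = 3190 − 3156 = +34 kJ

ΔH ≈ +34 kJ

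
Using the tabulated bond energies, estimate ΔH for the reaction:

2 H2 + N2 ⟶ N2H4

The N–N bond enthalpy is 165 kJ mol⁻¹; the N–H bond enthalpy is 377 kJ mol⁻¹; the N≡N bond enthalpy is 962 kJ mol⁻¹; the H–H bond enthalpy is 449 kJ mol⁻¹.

ΔH ≈ +187 kJ

Bonds broken (reactants):
  H–H: 2 × 449 = 898
  N≡N: 1 × 962 = 962
  Σ(broken) = 1860 kJ
Bonds formed (products):
  N–H: 4 × 377 = 1508
  N–N: 1 × 165 = 165
  Σ(formed) = 1673 kJ
ΔH = Σ(broken) − Σ(formed) = 1860 − 1673 = +187 kJ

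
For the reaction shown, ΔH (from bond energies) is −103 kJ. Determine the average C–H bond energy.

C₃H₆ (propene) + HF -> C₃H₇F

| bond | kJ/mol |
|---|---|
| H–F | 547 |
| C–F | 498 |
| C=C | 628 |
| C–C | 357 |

Let D be the C–H bond energy.
Σ(broken) = 1×357 + 6×D + 1×628 + 1×547 = 1532 + 6D
Σ(formed) = 2×357 + 1×498 + 7×D = 1212 + 7D
ΔH = Σ(broken) − Σ(formed) = (1532 + 6D) − (1212 + 7D) = +320 − D
Setting this equal to −103 kJ gives D = 423 kJ/mol.

D(C–H) ≈ 423 kJ/mol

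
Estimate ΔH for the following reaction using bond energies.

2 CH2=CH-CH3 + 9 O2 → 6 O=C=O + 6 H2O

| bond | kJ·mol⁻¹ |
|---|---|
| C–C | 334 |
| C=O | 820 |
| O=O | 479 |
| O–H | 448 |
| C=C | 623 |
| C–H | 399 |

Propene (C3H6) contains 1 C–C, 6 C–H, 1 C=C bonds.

Bonds broken (reactants):
  C–C: 2 × 334 = 668
  C–H: 12 × 399 = 4788
  C=C: 2 × 623 = 1246
  O=O: 9 × 479 = 4311
  Σ(broken) = 11013 kJ
Bonds formed (products):
  C=O: 12 × 820 = 9840
  O–H: 12 × 448 = 5376
  Σ(formed) = 15216 kJ
ΔH = Σ(broken) − Σ(formed) = 11013 − 15216 = −4203 kJ

ΔH ≈ −4203 kJ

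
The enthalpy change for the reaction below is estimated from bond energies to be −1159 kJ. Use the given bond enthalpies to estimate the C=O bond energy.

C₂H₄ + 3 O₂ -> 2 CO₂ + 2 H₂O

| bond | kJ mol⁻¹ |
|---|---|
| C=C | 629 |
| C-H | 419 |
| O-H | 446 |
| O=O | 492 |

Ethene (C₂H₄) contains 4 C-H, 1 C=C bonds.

D(C=O) ≈ 789 kJ/mol

Let D be the C=O bond energy.
Σ(broken) = 4×419 + 1×629 + 3×492 = 3781
Σ(formed) = 4×D + 4×446 = 1784 + 4D
ΔH = Σ(broken) − Σ(formed) = (3781) − (1784 + 4D) = +1997 − 4D
Setting this equal to −1159 kJ gives 4D = 3156, so D = 789 kJ/mol.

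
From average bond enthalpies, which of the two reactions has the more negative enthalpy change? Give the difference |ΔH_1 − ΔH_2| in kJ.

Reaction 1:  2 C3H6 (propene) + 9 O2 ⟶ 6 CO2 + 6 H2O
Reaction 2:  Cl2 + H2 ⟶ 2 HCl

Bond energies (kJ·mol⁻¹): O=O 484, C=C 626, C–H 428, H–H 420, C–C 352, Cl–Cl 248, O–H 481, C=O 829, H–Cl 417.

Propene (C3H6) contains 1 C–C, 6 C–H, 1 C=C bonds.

Reaction 1, by 4106 kJ

Reaction 1:
  Bonds broken (reactants):
    C–C: 2 × 352 = 704
    C–H: 12 × 428 = 5136
    C=C: 2 × 626 = 1252
    O=O: 9 × 484 = 4356
    Σ(broken) = 11448 kJ
  Bonds formed (products):
    C=O: 12 × 829 = 9948
    O–H: 12 × 481 = 5772
    Σ(formed) = 15720 kJ
  ΔH_1 = 11448 − 15720 = −4272 kJ
Reaction 2:
  Bonds broken (reactants):
    Cl–Cl: 1 × 248 = 248
    H–H: 1 × 420 = 420
    Σ(broken) = 668 kJ
  Bonds formed (products):
    H–Cl: 2 × 417 = 834
    Σ(formed) = 834 kJ
  ΔH_2 = 668 − 834 = −166 kJ
ΔH_1 − ΔH_2 = −4106 kJ, so reaction 1 has the more negative ΔH; |ΔH_1 − ΔH_2| = 4106 kJ.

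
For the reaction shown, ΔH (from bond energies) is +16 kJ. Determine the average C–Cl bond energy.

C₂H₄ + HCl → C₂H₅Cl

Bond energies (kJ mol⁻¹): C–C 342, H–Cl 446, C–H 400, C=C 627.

Let D be the C–Cl bond energy.
Σ(broken) = 4×400 + 1×627 + 1×446 = 2673
Σ(formed) = 1×342 + 1×D + 5×400 = 2342 + D
ΔH = Σ(broken) − Σ(formed) = (2673) − (2342 + D) = +331 − D
Setting this equal to +16 kJ gives D = 315 kJ/mol.

D(C–Cl) ≈ 315 kJ/mol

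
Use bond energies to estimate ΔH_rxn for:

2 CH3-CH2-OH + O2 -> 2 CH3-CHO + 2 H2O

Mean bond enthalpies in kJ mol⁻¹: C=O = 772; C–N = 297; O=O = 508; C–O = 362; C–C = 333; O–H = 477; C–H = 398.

ΔH ≈ −470 kJ

Bonds broken (reactants):
  C–C: 2 × 333 = 666
  C–H: 10 × 398 = 3980
  C–O: 2 × 362 = 724
  O–H: 2 × 477 = 954
  O=O: 1 × 508 = 508
  Σ(broken) = 6832 kJ
Bonds formed (products):
  C–C: 2 × 333 = 666
  C–H: 8 × 398 = 3184
  C=O: 2 × 772 = 1544
  O–H: 4 × 477 = 1908
  Σ(formed) = 7302 kJ
ΔH = Σ(broken) − Σ(formed) = 6832 − 7302 = −470 kJ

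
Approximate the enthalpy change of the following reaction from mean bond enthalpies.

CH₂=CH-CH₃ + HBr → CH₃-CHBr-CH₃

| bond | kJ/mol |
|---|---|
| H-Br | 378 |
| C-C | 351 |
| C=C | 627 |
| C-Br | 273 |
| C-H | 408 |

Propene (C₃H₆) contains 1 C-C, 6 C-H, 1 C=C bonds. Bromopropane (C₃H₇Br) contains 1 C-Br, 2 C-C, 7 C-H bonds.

ΔH ≈ −27 kJ

Bonds broken (reactants):
  C-C: 1 × 351 = 351
  C-H: 6 × 408 = 2448
  C=C: 1 × 627 = 627
  H-Br: 1 × 378 = 378
  Σ(broken) = 3804 kJ
Bonds formed (products):
  C-Br: 1 × 273 = 273
  C-C: 2 × 351 = 702
  C-H: 7 × 408 = 2856
  Σ(formed) = 3831 kJ
ΔH = Σ(broken) − Σ(formed) = 3804 − 3831 = −27 kJ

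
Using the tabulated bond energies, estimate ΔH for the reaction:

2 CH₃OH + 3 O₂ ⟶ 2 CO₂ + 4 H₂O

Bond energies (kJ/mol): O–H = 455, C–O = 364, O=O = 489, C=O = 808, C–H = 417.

ΔH ≈ −1265 kJ

Bonds broken (reactants):
  C–H: 6 × 417 = 2502
  C–O: 2 × 364 = 728
  O–H: 2 × 455 = 910
  O=O: 3 × 489 = 1467
  Σ(broken) = 5607 kJ
Bonds formed (products):
  C=O: 4 × 808 = 3232
  O–H: 8 × 455 = 3640
  Σ(formed) = 6872 kJ
ΔH = Σ(broken) − Σ(formed) = 5607 − 6872 = −1265 kJ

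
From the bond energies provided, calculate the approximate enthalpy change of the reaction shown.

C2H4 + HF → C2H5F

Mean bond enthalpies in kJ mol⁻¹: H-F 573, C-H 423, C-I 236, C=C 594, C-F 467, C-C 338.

ΔH ≈ −61 kJ

Bonds broken (reactants):
  C-H: 4 × 423 = 1692
  C=C: 1 × 594 = 594
  H-F: 1 × 573 = 573
  Σ(broken) = 2859 kJ
Bonds formed (products):
  C-C: 1 × 338 = 338
  C-F: 1 × 467 = 467
  C-H: 5 × 423 = 2115
  Σ(formed) = 2920 kJ
ΔH = Σ(broken) − Σ(formed) = 2859 − 2920 = −61 kJ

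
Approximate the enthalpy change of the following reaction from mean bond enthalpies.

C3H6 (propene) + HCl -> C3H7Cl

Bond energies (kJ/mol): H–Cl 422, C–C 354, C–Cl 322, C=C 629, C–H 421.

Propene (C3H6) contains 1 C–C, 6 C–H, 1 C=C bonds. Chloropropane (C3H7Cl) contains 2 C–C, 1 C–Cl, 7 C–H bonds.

ΔH ≈ −46 kJ

Bonds broken (reactants):
  C–C: 1 × 354 = 354
  C–H: 6 × 421 = 2526
  C=C: 1 × 629 = 629
  H–Cl: 1 × 422 = 422
  Σ(broken) = 3931 kJ
Bonds formed (products):
  C–C: 2 × 354 = 708
  C–Cl: 1 × 322 = 322
  C–H: 7 × 421 = 2947
  Σ(formed) = 3977 kJ
ΔH = Σ(broken) − Σ(formed) = 3931 − 3977 = −46 kJ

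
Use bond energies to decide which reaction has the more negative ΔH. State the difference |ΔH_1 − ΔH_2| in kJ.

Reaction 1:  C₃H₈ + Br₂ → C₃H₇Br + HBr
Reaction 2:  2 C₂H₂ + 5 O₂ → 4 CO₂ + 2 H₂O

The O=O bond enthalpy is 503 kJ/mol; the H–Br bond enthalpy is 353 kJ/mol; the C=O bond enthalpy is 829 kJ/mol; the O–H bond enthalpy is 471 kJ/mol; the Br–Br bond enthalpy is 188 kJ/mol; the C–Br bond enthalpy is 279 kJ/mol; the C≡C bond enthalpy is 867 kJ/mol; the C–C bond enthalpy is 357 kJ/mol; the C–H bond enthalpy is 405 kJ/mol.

Reaction 1:
  Bonds broken (reactants):
    Br–Br: 1 × 188 = 188
    C–C: 2 × 357 = 714
    C–H: 8 × 405 = 3240
    Σ(broken) = 4142 kJ
  Bonds formed (products):
    C–Br: 1 × 279 = 279
    C–C: 2 × 357 = 714
    C–H: 7 × 405 = 2835
    H–Br: 1 × 353 = 353
    Σ(formed) = 4181 kJ
  ΔH_1 = 4142 − 4181 = −39 kJ
Reaction 2:
  Bonds broken (reactants):
    C≡C: 2 × 867 = 1734
    C–H: 4 × 405 = 1620
    O=O: 5 × 503 = 2515
    Σ(broken) = 5869 kJ
  Bonds formed (products):
    C=O: 8 × 829 = 6632
    O–H: 4 × 471 = 1884
    Σ(formed) = 8516 kJ
  ΔH_2 = 5869 − 8516 = −2647 kJ
ΔH_1 − ΔH_2 = +2608 kJ, so reaction 2 has the more negative ΔH; |ΔH_1 − ΔH_2| = 2608 kJ.

Reaction 2, by 2608 kJ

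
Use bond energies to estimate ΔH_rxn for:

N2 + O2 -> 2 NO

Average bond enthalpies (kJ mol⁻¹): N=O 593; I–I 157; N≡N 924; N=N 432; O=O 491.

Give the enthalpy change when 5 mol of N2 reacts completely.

ΔH = +1145 kJ

Bonds broken (reactants):
  N≡N: 1 × 924 = 924
  O=O: 1 × 491 = 491
  Σ(broken) = 1415 kJ
Bonds formed (products):
  N=O: 2 × 593 = 1186
  Σ(formed) = 1186 kJ
ΔH = Σ(broken) − Σ(formed) = 1415 − 1186 = +229 kJ
For 5× the reaction as written: 5 × (+229) = +1145 kJ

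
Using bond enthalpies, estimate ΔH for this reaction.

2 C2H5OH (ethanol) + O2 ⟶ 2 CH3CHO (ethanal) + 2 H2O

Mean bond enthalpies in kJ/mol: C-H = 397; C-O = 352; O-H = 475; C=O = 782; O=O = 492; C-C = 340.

Bonds broken (reactants):
  C-C: 2 × 340 = 680
  C-H: 10 × 397 = 3970
  C-O: 2 × 352 = 704
  O-H: 2 × 475 = 950
  O=O: 1 × 492 = 492
  Σ(broken) = 6796 kJ
Bonds formed (products):
  C-C: 2 × 340 = 680
  C-H: 8 × 397 = 3176
  C=O: 2 × 782 = 1564
  O-H: 4 × 475 = 1900
  Σ(formed) = 7320 kJ
ΔH = Σ(broken) − Σ(formed) = 6796 − 7320 = −524 kJ

ΔH ≈ −524 kJ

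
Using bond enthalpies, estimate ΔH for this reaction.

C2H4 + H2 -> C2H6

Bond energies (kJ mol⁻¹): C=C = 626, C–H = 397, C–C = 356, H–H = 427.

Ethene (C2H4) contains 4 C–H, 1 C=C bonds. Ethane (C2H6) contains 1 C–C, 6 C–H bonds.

Bonds broken (reactants):
  C–H: 4 × 397 = 1588
  C=C: 1 × 626 = 626
  H–H: 1 × 427 = 427
  Σ(broken) = 2641 kJ
Bonds formed (products):
  C–C: 1 × 356 = 356
  C–H: 6 × 397 = 2382
  Σ(formed) = 2738 kJ
ΔH = Σ(broken) − Σ(formed) = 2641 − 2738 = −97 kJ

ΔH ≈ −97 kJ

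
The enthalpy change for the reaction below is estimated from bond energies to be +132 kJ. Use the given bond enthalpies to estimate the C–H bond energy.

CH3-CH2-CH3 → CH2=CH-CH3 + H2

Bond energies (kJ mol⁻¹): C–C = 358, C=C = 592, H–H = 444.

D(C–H) ≈ 405 kJ/mol

Let D be the C–H bond energy.
Σ(broken) = 2×358 + 8×D = 716 + 8D
Σ(formed) = 1×358 + 6×D + 1×592 + 1×444 = 1394 + 6D
ΔH = Σ(broken) − Σ(formed) = (716 + 8D) − (1394 + 6D) = −678 + 2D
Setting this equal to +132 kJ gives 2D = 810, so D = 405 kJ/mol.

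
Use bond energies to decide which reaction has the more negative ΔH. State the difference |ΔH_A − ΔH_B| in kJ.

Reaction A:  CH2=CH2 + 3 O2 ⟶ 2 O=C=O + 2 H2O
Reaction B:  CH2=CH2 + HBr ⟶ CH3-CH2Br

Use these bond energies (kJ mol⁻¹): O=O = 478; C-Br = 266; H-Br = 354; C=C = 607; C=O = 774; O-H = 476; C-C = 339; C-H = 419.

Reaction A, by 1220 kJ

Reaction A:
  Bonds broken (reactants):
    C-H: 4 × 419 = 1676
    C=C: 1 × 607 = 607
    O=O: 3 × 478 = 1434
    Σ(broken) = 3717 kJ
  Bonds formed (products):
    C=O: 4 × 774 = 3096
    O-H: 4 × 476 = 1904
    Σ(formed) = 5000 kJ
  ΔH_A = 3717 − 5000 = −1283 kJ
Reaction B:
  Bonds broken (reactants):
    C-H: 4 × 419 = 1676
    C=C: 1 × 607 = 607
    H-Br: 1 × 354 = 354
    Σ(broken) = 2637 kJ
  Bonds formed (products):
    C-Br: 1 × 266 = 266
    C-C: 1 × 339 = 339
    C-H: 5 × 419 = 2095
    Σ(formed) = 2700 kJ
  ΔH_B = 2637 − 2700 = −63 kJ
ΔH_A − ΔH_B = −1220 kJ, so reaction A has the more negative ΔH; |ΔH_A − ΔH_B| = 1220 kJ.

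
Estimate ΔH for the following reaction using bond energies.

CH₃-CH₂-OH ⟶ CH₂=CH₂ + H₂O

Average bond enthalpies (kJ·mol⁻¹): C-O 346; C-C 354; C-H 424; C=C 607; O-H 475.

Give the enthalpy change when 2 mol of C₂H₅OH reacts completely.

Bonds broken (reactants):
  C-C: 1 × 354 = 354
  C-H: 5 × 424 = 2120
  C-O: 1 × 346 = 346
  O-H: 1 × 475 = 475
  Σ(broken) = 3295 kJ
Bonds formed (products):
  C-H: 4 × 424 = 1696
  C=C: 1 × 607 = 607
  O-H: 2 × 475 = 950
  Σ(formed) = 3253 kJ
ΔH = Σ(broken) − Σ(formed) = 3295 − 3253 = +42 kJ
For 2× the reaction as written: 2 × (+42) = +84 kJ

ΔH = +84 kJ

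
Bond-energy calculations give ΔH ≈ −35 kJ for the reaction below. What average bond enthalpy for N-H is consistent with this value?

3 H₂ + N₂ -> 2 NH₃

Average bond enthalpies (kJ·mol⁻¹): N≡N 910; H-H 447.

D(N-H) ≈ 381 kJ/mol

Let D be the N-H bond energy.
Σ(broken) = 3×447 + 1×910 = 2251
Σ(formed) = 6×D = 6D
ΔH = Σ(broken) − Σ(formed) = (2251) − (6D) = +2251 − 6D
Setting this equal to −35 kJ gives 6D = 2286, so D = 381 kJ/mol.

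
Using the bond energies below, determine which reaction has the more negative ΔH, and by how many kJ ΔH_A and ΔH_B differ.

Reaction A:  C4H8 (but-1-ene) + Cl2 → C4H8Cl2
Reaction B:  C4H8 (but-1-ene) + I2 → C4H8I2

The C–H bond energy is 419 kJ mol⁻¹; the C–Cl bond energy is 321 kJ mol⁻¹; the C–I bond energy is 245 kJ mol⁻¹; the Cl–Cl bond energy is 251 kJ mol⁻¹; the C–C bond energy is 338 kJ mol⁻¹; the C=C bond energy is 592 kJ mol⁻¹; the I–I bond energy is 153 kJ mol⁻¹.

Reaction A:
  Bonds broken (reactants):
    C–C: 2 × 338 = 676
    C–H: 8 × 419 = 3352
    C=C: 1 × 592 = 592
    Cl–Cl: 1 × 251 = 251
    Σ(broken) = 4871 kJ
  Bonds formed (products):
    C–C: 3 × 338 = 1014
    C–Cl: 2 × 321 = 642
    C–H: 8 × 419 = 3352
    Σ(formed) = 5008 kJ
  ΔH_A = 4871 − 5008 = −137 kJ
Reaction B:
  Bonds broken (reactants):
    C–C: 2 × 338 = 676
    C–H: 8 × 419 = 3352
    C=C: 1 × 592 = 592
    I–I: 1 × 153 = 153
    Σ(broken) = 4773 kJ
  Bonds formed (products):
    C–C: 3 × 338 = 1014
    C–H: 8 × 419 = 3352
    C–I: 2 × 245 = 490
    Σ(formed) = 4856 kJ
  ΔH_B = 4773 − 4856 = −83 kJ
ΔH_A − ΔH_B = −54 kJ, so reaction A has the more negative ΔH; |ΔH_A − ΔH_B| = 54 kJ.

Reaction A, by 54 kJ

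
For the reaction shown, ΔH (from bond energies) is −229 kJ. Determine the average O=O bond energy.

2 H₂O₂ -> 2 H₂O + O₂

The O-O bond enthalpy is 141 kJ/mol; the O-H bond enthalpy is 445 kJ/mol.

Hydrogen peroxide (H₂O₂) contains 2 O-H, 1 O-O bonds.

Let D be the O=O bond energy.
Σ(broken) = 4×445 + 2×141 = 2062
Σ(formed) = 4×445 + 1×D = 1780 + D
ΔH = Σ(broken) − Σ(formed) = (2062) − (1780 + D) = +282 − D
Setting this equal to −229 kJ gives D = 511 kJ/mol.

D(O=O) ≈ 511 kJ/mol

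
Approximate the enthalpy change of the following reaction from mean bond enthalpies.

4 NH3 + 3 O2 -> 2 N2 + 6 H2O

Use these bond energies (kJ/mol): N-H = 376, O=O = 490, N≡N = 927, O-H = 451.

ΔH ≈ −1284 kJ

Bonds broken (reactants):
  N-H: 12 × 376 = 4512
  O=O: 3 × 490 = 1470
  Σ(broken) = 5982 kJ
Bonds formed (products):
  N≡N: 2 × 927 = 1854
  O-H: 12 × 451 = 5412
  Σ(formed) = 7266 kJ
ΔH = Σ(broken) − Σ(formed) = 5982 − 7266 = −1284 kJ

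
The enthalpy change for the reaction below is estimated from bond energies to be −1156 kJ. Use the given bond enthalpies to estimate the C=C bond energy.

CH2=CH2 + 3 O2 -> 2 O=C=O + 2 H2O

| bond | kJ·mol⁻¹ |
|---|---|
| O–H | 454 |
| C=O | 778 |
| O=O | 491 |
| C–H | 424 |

Let D be the C=C bond energy.
Σ(broken) = 4×424 + 1×D + 3×491 = 3169 + D
Σ(formed) = 4×778 + 4×454 = 4928
ΔH = Σ(broken) − Σ(formed) = (3169 + D) − (4928) = −1759 + D
Setting this equal to −1156 kJ gives D = 603 kJ/mol.

D(C=C) ≈ 603 kJ/mol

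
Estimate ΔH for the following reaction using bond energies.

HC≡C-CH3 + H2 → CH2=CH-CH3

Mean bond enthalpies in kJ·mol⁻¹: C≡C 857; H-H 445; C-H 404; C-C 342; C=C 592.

Bonds broken (reactants):
  C≡C: 1 × 857 = 857
  C-C: 1 × 342 = 342
  C-H: 4 × 404 = 1616
  H-H: 1 × 445 = 445
  Σ(broken) = 3260 kJ
Bonds formed (products):
  C-C: 1 × 342 = 342
  C-H: 6 × 404 = 2424
  C=C: 1 × 592 = 592
  Σ(formed) = 3358 kJ
ΔH = Σ(broken) − Σ(formed) = 3260 − 3358 = −98 kJ

ΔH ≈ −98 kJ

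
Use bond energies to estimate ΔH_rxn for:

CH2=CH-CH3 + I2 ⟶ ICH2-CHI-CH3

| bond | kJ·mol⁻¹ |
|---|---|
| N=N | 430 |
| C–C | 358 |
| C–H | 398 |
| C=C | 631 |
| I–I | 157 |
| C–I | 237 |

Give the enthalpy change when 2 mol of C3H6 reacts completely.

Bonds broken (reactants):
  C–C: 1 × 358 = 358
  C–H: 6 × 398 = 2388
  C=C: 1 × 631 = 631
  I–I: 1 × 157 = 157
  Σ(broken) = 3534 kJ
Bonds formed (products):
  C–C: 2 × 358 = 716
  C–H: 6 × 398 = 2388
  C–I: 2 × 237 = 474
  Σ(formed) = 3578 kJ
ΔH = Σ(broken) − Σ(formed) = 3534 − 3578 = −44 kJ
For 2× the reaction as written: 2 × (−44) = −88 kJ

ΔH = −88 kJ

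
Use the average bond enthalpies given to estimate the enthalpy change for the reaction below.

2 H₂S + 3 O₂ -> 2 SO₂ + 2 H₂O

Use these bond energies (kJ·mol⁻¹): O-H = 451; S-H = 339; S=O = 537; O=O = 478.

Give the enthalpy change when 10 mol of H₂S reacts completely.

ΔH = −5810 kJ

Bonds broken (reactants):
  O=O: 3 × 478 = 1434
  S-H: 4 × 339 = 1356
  Σ(broken) = 2790 kJ
Bonds formed (products):
  O-H: 4 × 451 = 1804
  S=O: 4 × 537 = 2148
  Σ(formed) = 3952 kJ
ΔH = Σ(broken) − Σ(formed) = 2790 − 3952 = −1162 kJ
For 5× the reaction as written: 5 × (−1162) = −5810 kJ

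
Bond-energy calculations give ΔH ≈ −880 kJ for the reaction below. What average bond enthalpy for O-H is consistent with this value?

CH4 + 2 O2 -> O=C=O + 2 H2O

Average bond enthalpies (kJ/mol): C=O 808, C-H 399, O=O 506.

Let D be the O-H bond energy.
Σ(broken) = 4×399 + 2×506 = 2608
Σ(formed) = 2×808 + 4×D = 1616 + 4D
ΔH = Σ(broken) − Σ(formed) = (2608) − (1616 + 4D) = +992 − 4D
Setting this equal to −880 kJ gives 4D = 1872, so D = 468 kJ/mol.

D(O-H) ≈ 468 kJ/mol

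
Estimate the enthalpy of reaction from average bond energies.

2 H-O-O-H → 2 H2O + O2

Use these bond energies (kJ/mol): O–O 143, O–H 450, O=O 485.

ΔH ≈ −199 kJ

Bonds broken (reactants):
  O–H: 4 × 450 = 1800
  O–O: 2 × 143 = 286
  Σ(broken) = 2086 kJ
Bonds formed (products):
  O–H: 4 × 450 = 1800
  O=O: 1 × 485 = 485
  Σ(formed) = 2285 kJ
ΔH = Σ(broken) − Σ(formed) = 2086 − 2285 = −199 kJ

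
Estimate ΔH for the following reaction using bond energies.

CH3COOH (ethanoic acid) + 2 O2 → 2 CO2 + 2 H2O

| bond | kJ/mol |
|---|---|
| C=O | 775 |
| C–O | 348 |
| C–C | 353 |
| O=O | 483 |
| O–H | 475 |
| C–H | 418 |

Bonds broken (reactants):
  C–C: 1 × 353 = 353
  C–H: 3 × 418 = 1254
  C–O: 1 × 348 = 348
  C=O: 1 × 775 = 775
  O–H: 1 × 475 = 475
  O=O: 2 × 483 = 966
  Σ(broken) = 4171 kJ
Bonds formed (products):
  C=O: 4 × 775 = 3100
  O–H: 4 × 475 = 1900
  Σ(formed) = 5000 kJ
ΔH = Σ(broken) − Σ(formed) = 4171 − 5000 = −829 kJ

ΔH ≈ −829 kJ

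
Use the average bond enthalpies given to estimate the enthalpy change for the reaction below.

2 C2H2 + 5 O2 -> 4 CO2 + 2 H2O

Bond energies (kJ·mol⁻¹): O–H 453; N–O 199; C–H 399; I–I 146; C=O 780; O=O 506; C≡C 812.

ΔH ≈ −2302 kJ

Bonds broken (reactants):
  C≡C: 2 × 812 = 1624
  C–H: 4 × 399 = 1596
  O=O: 5 × 506 = 2530
  Σ(broken) = 5750 kJ
Bonds formed (products):
  C=O: 8 × 780 = 6240
  O–H: 4 × 453 = 1812
  Σ(formed) = 8052 kJ
ΔH = Σ(broken) − Σ(formed) = 5750 − 8052 = −2302 kJ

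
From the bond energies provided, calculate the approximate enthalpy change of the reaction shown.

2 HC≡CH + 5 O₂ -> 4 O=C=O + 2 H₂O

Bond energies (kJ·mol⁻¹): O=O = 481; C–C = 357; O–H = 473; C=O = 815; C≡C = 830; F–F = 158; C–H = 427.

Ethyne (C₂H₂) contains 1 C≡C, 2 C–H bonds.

Bonds broken (reactants):
  C≡C: 2 × 830 = 1660
  C–H: 4 × 427 = 1708
  O=O: 5 × 481 = 2405
  Σ(broken) = 5773 kJ
Bonds formed (products):
  C=O: 8 × 815 = 6520
  O–H: 4 × 473 = 1892
  Σ(formed) = 8412 kJ
ΔH = Σ(broken) − Σ(formed) = 5773 − 8412 = −2639 kJ

ΔH ≈ −2639 kJ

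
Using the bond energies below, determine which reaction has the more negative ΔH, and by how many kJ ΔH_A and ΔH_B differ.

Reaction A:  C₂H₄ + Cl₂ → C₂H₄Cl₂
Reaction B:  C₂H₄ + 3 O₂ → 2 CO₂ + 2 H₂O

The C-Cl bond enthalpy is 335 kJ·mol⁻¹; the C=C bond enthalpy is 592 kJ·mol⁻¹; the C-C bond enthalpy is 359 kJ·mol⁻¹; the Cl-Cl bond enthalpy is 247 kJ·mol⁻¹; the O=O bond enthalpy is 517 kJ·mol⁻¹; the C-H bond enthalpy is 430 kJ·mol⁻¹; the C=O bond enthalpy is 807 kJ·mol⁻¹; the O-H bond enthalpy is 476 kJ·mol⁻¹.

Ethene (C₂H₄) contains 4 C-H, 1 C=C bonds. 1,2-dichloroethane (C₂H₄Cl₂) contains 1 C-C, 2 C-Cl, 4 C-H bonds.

Reaction B, by 1079 kJ

Reaction A:
  Bonds broken (reactants):
    C-H: 4 × 430 = 1720
    C=C: 1 × 592 = 592
    Cl-Cl: 1 × 247 = 247
    Σ(broken) = 2559 kJ
  Bonds formed (products):
    C-C: 1 × 359 = 359
    C-Cl: 2 × 335 = 670
    C-H: 4 × 430 = 1720
    Σ(formed) = 2749 kJ
  ΔH_A = 2559 − 2749 = −190 kJ
Reaction B:
  Bonds broken (reactants):
    C-H: 4 × 430 = 1720
    C=C: 1 × 592 = 592
    O=O: 3 × 517 = 1551
    Σ(broken) = 3863 kJ
  Bonds formed (products):
    C=O: 4 × 807 = 3228
    O-H: 4 × 476 = 1904
    Σ(formed) = 5132 kJ
  ΔH_B = 3863 − 5132 = −1269 kJ
ΔH_A − ΔH_B = +1079 kJ, so reaction B has the more negative ΔH; |ΔH_A − ΔH_B| = 1079 kJ.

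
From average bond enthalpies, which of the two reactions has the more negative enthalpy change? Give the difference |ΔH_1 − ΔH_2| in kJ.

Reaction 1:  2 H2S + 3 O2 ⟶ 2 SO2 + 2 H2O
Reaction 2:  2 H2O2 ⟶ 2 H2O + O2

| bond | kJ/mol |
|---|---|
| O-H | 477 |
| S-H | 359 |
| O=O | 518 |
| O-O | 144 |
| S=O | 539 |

Reaction 1:
  Bonds broken (reactants):
    O=O: 3 × 518 = 1554
    S-H: 4 × 359 = 1436
    Σ(broken) = 2990 kJ
  Bonds formed (products):
    O-H: 4 × 477 = 1908
    S=O: 4 × 539 = 2156
    Σ(formed) = 4064 kJ
  ΔH_1 = 2990 − 4064 = −1074 kJ
Reaction 2:
  Bonds broken (reactants):
    O-H: 4 × 477 = 1908
    O-O: 2 × 144 = 288
    Σ(broken) = 2196 kJ
  Bonds formed (products):
    O-H: 4 × 477 = 1908
    O=O: 1 × 518 = 518
    Σ(formed) = 2426 kJ
  ΔH_2 = 2196 − 2426 = −230 kJ
ΔH_1 − ΔH_2 = −844 kJ, so reaction 1 has the more negative ΔH; |ΔH_1 − ΔH_2| = 844 kJ.

Reaction 1, by 844 kJ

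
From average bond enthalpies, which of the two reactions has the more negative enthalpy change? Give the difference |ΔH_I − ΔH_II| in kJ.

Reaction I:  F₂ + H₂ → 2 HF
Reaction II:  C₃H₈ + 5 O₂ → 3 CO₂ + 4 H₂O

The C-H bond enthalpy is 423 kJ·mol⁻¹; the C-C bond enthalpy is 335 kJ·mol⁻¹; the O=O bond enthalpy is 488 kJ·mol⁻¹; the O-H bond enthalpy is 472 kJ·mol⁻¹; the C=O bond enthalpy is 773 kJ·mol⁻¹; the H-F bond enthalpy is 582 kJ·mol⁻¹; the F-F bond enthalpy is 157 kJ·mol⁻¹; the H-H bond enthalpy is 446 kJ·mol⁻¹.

Reaction II, by 1359 kJ

Reaction I:
  Bonds broken (reactants):
    F-F: 1 × 157 = 157
    H-H: 1 × 446 = 446
    Σ(broken) = 603 kJ
  Bonds formed (products):
    H-F: 2 × 582 = 1164
    Σ(formed) = 1164 kJ
  ΔH_I = 603 − 1164 = −561 kJ
Reaction II:
  Bonds broken (reactants):
    C-C: 2 × 335 = 670
    C-H: 8 × 423 = 3384
    O=O: 5 × 488 = 2440
    Σ(broken) = 6494 kJ
  Bonds formed (products):
    C=O: 6 × 773 = 4638
    O-H: 8 × 472 = 3776
    Σ(formed) = 8414 kJ
  ΔH_II = 6494 − 8414 = −1920 kJ
ΔH_I − ΔH_II = +1359 kJ, so reaction II has the more negative ΔH; |ΔH_I − ΔH_II| = 1359 kJ.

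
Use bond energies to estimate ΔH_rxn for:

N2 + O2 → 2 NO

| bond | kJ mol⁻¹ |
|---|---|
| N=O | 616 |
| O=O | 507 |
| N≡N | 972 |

Bonds broken (reactants):
  N≡N: 1 × 972 = 972
  O=O: 1 × 507 = 507
  Σ(broken) = 1479 kJ
Bonds formed (products):
  N=O: 2 × 616 = 1232
  Σ(formed) = 1232 kJ
ΔH = Σ(broken) − Σ(formed) = 1479 − 1232 = +247 kJ

ΔH ≈ +247 kJ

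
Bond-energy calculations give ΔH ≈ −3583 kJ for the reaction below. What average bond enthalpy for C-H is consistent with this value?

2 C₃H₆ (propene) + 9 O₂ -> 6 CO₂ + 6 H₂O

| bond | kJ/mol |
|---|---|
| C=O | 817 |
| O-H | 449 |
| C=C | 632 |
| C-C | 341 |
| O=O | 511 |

Let D be the C-H bond energy.
Σ(broken) = 2×341 + 12×D + 2×632 + 9×511 = 6545 + 12D
Σ(formed) = 12×817 + 12×449 = 15192
ΔH = Σ(broken) − Σ(formed) = (6545 + 12D) − (15192) = −8647 + 12D
Setting this equal to −3583 kJ gives 12D = 5064, so D = 422 kJ/mol.

D(C-H) ≈ 422 kJ/mol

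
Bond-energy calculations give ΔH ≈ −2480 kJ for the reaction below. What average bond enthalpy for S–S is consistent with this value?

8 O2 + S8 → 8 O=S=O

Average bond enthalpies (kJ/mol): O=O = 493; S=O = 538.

Let D be the S–S bond energy.
Σ(broken) = 8×493 + 8×D = 3944 + 8D
Σ(formed) = 16×538 = 8608
ΔH = Σ(broken) − Σ(formed) = (3944 + 8D) − (8608) = −4664 + 8D
Setting this equal to −2480 kJ gives 8D = 2184, so D = 273 kJ/mol.

D(S–S) ≈ 273 kJ/mol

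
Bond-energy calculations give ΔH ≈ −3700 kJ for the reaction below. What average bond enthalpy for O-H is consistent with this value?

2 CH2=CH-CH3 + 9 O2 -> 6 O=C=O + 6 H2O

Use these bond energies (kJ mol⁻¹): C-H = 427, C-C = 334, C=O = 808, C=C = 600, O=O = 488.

D(O-H) ≈ 449 kJ/mol

Let D be the O-H bond energy.
Σ(broken) = 2×334 + 12×427 + 2×600 + 9×488 = 11384
Σ(formed) = 12×808 + 12×D = 9696 + 12D
ΔH = Σ(broken) − Σ(formed) = (11384) − (9696 + 12D) = +1688 − 12D
Setting this equal to −3700 kJ gives 12D = 5388, so D = 449 kJ/mol.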